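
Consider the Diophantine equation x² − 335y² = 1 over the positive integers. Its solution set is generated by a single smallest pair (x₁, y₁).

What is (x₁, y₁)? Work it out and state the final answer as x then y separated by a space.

√335 = [18; 3,3,3,36, …], period ℓ=4 (even) → k=3
step 0: (18, 1)  from 18·(1,0) + (0,1)
step 1: (55, 3)  from 3·(18,1) + (1,0)
step 2: (183, 10)  from 3·(55,3) + (18,1)
step 3: (604, 33)  from 3·(183,10) + (55,3)
→ (604, 33).  Check: 604²=364816, 335·33²=364815, difference 1.

604 33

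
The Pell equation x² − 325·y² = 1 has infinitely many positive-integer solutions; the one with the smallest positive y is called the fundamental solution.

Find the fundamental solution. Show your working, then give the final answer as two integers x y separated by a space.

649 36

[18; 36] for √325; ℓ=1 ⇒ convergent index 1
a_0=18:  p_0=18·1+0=18,  q_0=18·0+1=1
a_1=36:  p_1=36·18+1=649,  q_1=36·1+0=36
→ (649, 36).  Check: 649²=421201, 325·36²=421200, difference 1.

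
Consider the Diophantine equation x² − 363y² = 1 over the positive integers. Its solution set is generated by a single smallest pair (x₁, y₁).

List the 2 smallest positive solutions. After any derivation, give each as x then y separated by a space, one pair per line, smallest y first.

d=363: √d = [19; 19,38] (ℓ=2, even), read p_1/q_1
step 0: (19, 1)  from 19·(1,0) + (0,1)
step 1: (362, 19)  from 19·(19,1) + (1,0)
→ (362, 19).  Check: 362²=131044, 363·19²=131043, difference 1.
k=2:  x_2 = 362·362+363·19·19 = 262087,  y_2 = 362·19+19·362 = 13756

362 19
262087 13756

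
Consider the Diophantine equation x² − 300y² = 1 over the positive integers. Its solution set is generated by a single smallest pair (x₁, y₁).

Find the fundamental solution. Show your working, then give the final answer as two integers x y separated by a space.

1351 78

√300 = [17; 3,8,3,34, …], period ℓ=4 (even) → k=3
k=0  a_k=17  p_k/q_k = 17/1
…
k=2  a_k=8  p_k/q_k = 433/25
k=3  a_k=3  p_k/q_k = 1351/78
(x₁, y₁) = (1351, 78);  1351² − 300·78² = 1 ✓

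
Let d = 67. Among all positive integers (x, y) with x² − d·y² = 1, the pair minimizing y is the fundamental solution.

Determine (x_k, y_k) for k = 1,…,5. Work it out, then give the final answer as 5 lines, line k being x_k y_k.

√67 → a₀=8, period (5,2,1,1,7,1,1,2,5,16); ℓ=10 even so k=9
a_0=8:  p_0=8·1+0=8,  q_0=8·0+1=1
…
a_3=1:  p_3=1·90+41=131,  q_3=1·11+5=16
…
a_7=1:  p_7=1·1899+1678=3577,  q_7=1·232+205=437
a_8=2:  p_8=2·3577+1899=9053,  q_8=2·437+232=1106
a_9=5:  p_9=5·9053+3577=48842,  q_9=5·1106+437=5967
fundamental: x₁=48842, y₁=5967  (since 2385540964 − 67·35605089 = 1)
k=2:  x_2 = 48842·48842+67·5967·5967 = 4771081927,  y_2 = 48842·5967+5967·48842 = 582880428
k=3:  x_3 = 48842·4771081927+67·5967·582880428 = 466058366908226,  y_3 = 48842·582880428+5967·4771081927 = 56938091722785
k=4:  x_4 = 48842·466058366908226+67·5967·56938091722785 = 45526445508292066657,  y_4 = 48842·56938091722785+5967·466058366908226 = 5561940551265649512
k=5:  x_5 = 48842·45526445508292066657+67·5967·5561940551265649512 = 4447205302565943872414162,  y_5 = 48842·5561940551265649512+5967·45526445508292066657 = 543312600752895615207423

48842 5967
4771081927 582880428
466058366908226 56938091722785
45526445508292066657 5561940551265649512
4447205302565943872414162 543312600752895615207423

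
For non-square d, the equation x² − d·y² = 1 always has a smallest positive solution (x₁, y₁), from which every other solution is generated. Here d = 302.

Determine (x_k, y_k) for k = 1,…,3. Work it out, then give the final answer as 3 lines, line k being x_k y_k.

√302 = [17; 2,1,1,1,4,…,1,2,34, …], period ℓ=16 (even) → k=15
k=0  a_k=17  p_k/q_k = 17/1
k=1  a_k=2  p_k/q_k = 35/2
k=2  a_k=1  p_k/q_k = 52/3
k=3  a_k=1  p_k/q_k = 87/5
k=4  a_k=1  p_k/q_k = 139/8
k=5  a_k=4  p_k/q_k = 643/37
…
k=9  a_k=1  p_k/q_k = 36581/2105
k=10  a_k=2  p_k/q_k = 107675/6196
…
k=12  a_k=1  p_k/q_k = 574956/33085
k=13  a_k=1  p_k/q_k = 1042237/59974
k=14  a_k=1  p_k/q_k = 1617193/93059
k=15  a_k=2  p_k/q_k = 4276623/246092
→ (4276623, 246092).  Check: 4276623²=18289504284129, 302·246092²=18289504284128, difference 1.
n=2: (4276623,246092)∘(4276623,246092) = (4276623·4276623+302·246092·246092, 4276623·246092+246092·4276623) = (36579008568257,2104885414632)
n=3: (36579008568257,2104885414632)∘(4276623,246092) = (4276623·36579008568257+302·246092·2104885414632, 4276623·2104885414632+246092·36579008568257) = (312869258720405635599,18003602753159249380)

4276623 246092
36579008568257 2104885414632
312869258720405635599 18003602753159249380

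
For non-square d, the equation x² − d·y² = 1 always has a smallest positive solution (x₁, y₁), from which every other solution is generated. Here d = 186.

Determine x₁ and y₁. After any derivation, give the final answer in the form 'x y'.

√186 = [13; 1,1,1,3,4,3,1,1,1,26, …], period ℓ=10 (even) → k=9
a_0=13:  p_0=13·1+0=13,  q_0=13·0+1=1
a_1=1:  p_1=1·13+1=14,  q_1=1·1+0=1
a_2=1:  p_2=1·14+13=27,  q_2=1·1+1=2
…
a_5=4:  p_5=4·150+41=641,  q_5=4·11+3=47
a_6=3:  p_6=3·641+150=2073,  q_6=3·47+11=152
a_7=1:  p_7=1·2073+641=2714,  q_7=1·152+47=199
a_8=1:  p_8=1·2714+2073=4787,  q_8=1·199+152=351
a_9=1:  p_9=1·4787+2714=7501,  q_9=1·351+199=550
fundamental: x₁=7501, y₁=550  (since 56265001 − 186·302500 = 1)

7501 550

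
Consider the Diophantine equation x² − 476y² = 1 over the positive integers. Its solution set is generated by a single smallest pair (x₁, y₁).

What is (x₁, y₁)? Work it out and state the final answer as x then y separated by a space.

d=476: √d = [21; 1,4,2,10,2,4,1,42] (ℓ=8, even), read p_7/q_7
i=0: a=21 ⇒ p=21, q=1
…
i=3: a=2 ⇒ p=240, q=11
…
i=6: a=4 ⇒ p=23541, q=1079
i=7: a=1 ⇒ p=28799, q=1320
→ (28799, 1320).  Check: 28799²=829382401, 476·1320²=829382400, difference 1.

28799 1320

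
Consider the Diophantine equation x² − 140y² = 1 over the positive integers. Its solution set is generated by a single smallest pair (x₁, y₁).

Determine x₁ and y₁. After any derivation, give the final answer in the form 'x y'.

[11; 1,4,1,22] for √140; ℓ=4 ⇒ convergent index 3
step 0: (11, 1)  from 11·(1,0) + (0,1)
step 1: (12, 1)  from 1·(11,1) + (1,0)
step 2: (59, 5)  from 4·(12,1) + (11,1)
step 3: (71, 6)  from 1·(59,5) + (12,1)
(x₁, y₁) = (71, 6);  71² − 140·6² = 1 ✓

71 6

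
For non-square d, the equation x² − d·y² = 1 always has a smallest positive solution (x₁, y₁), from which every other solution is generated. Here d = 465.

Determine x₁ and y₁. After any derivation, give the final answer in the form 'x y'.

√465 = [21; 1,1,3,2,2,2,3,1,1,42, …], period ℓ=10 (even) → k=9
a_0=21:  p_0=21·1+0=21,  q_0=21·0+1=1
a_1=1:  p_1=1·21+1=22,  q_1=1·1+0=1
a_2=1:  p_2=1·22+21=43,  q_2=1·1+1=2
…
a_4=2:  p_4=2·151+43=345,  q_4=2·7+2=16
a_5=2:  p_5=2·345+151=841,  q_5=2·16+7=39
…
a_8=1:  p_8=1·6922+2027=8949,  q_8=1·321+94=415
a_9=1:  p_9=1·8949+6922=15871,  q_9=1·415+321=736
→ (15871, 736).  Check: 15871²=251888641, 465·736²=251888640, difference 1.

15871 736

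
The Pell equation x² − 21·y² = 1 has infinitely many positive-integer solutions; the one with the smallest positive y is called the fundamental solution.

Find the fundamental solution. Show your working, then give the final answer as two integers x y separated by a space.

55 12

d=21: √d = [4; 1,1,2,1,1,8] (ℓ=6, even), read p_5/q_5
k=0  a_k=4  p_k/q_k = 4/1
k=1  a_k=1  p_k/q_k = 5/1
…
k=3  a_k=2  p_k/q_k = 23/5
k=4  a_k=1  p_k/q_k = 32/7
k=5  a_k=1  p_k/q_k = 55/12
→ (55, 12).  Check: 55²=3025, 21·12²=3024, difference 1.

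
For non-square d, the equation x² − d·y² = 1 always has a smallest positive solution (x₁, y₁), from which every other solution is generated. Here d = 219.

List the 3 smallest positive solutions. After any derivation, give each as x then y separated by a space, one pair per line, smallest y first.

74 5
10951 740
1620674 109515

[14; 1,3,1,28] for √219; ℓ=4 ⇒ convergent index 3
i=0: a=14 ⇒ p=14, q=1
i=1: a=1 ⇒ p=15, q=1
i=2: a=3 ⇒ p=59, q=4
i=3: a=1 ⇒ p=74, q=5
fundamental: x₁=74, y₁=5  (since 5476 − 219·25 = 1)
n=2: (74,5)∘(74,5) = (74·74+219·5·5, 74·5+5·74) = (10951,740)
n=3: (10951,740)∘(74,5) = (74·10951+219·5·740, 74·740+5·10951) = (1620674,109515)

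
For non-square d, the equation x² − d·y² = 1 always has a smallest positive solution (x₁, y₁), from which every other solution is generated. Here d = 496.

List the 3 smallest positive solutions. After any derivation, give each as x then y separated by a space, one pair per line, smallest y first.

4620799 207480
42703566796801 1917446753040
394649197502177907199 17720272078000750440

√496 → a₀=22, period (3,1,2,4,1,…,1,3,44); ℓ=16 even so k=15
i=0: a=22 ⇒ p=22, q=1
…
i=2: a=1 ⇒ p=89, q=4
i=3: a=2 ⇒ p=245, q=11
i=4: a=4 ⇒ p=1069, q=48
i=5: a=1 ⇒ p=1314, q=59
i=6: a=1 ⇒ p=2383, q=107
i=7: a=2 ⇒ p=6080, q=273
i=8: a=2 ⇒ p=14543, q=653
i=9: a=2 ⇒ p=35166, q=1579
i=10: a=1 ⇒ p=49709, q=2232
i=11: a=1 ⇒ p=84875, q=3811
…
i=13: a=2 ⇒ p=863293, q=38763
i=14: a=1 ⇒ p=1252502, q=56239
i=15: a=3 ⇒ p=4620799, q=207480
→ (4620799, 207480).  Check: 4620799²=21351783398401, 496·207480²=21351783398400, difference 1.
n=2: (4620799,207480)∘(4620799,207480) = (4620799·4620799+496·207480·207480, 4620799·207480+207480·4620799) = (42703566796801,1917446753040)
n=3: (42703566796801,1917446753040)∘(4620799,207480) = (4620799·42703566796801+496·207480·1917446753040, 4620799·1917446753040+207480·42703566796801) = (394649197502177907199,17720272078000750440)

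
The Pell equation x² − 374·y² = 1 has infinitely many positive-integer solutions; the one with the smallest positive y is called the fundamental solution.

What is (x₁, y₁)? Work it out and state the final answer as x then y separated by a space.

√374 = [19; 2,1,18,1,2,38, …], period ℓ=6 (even) → k=5
step 0: (19, 1)  from 19·(1,0) + (0,1)
step 1: (39, 2)  from 2·(19,1) + (1,0)
step 2: (58, 3)  from 1·(39,2) + (19,1)
…
step 4: (1141, 59)  from 1·(1083,56) + (58,3)
step 5: (3365, 174)  from 2·(1141,59) + (1083,56)
fundamental: x₁=3365, y₁=174  (since 11323225 − 374·30276 = 1)

3365 174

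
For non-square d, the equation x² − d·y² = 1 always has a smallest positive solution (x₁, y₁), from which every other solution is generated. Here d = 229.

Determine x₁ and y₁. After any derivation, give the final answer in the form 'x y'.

√229 → a₀=15, period (7,1,1,7,30); ℓ=5 odd so k=9
k=0  a_k=15  p_k/q_k = 15/1
…
k=3  a_k=1  p_k/q_k = 227/15
k=4  a_k=7  p_k/q_k = 1710/113
k=5  a_k=30  p_k/q_k = 51527/3405
k=6  a_k=7  p_k/q_k = 362399/23948
…
k=8  a_k=1  p_k/q_k = 776325/51301
k=9  a_k=7  p_k/q_k = 5848201/386460
fundamental: x₁=5848201, y₁=386460  (since 34201454936401 − 229·149351331600 = 1)

5848201 386460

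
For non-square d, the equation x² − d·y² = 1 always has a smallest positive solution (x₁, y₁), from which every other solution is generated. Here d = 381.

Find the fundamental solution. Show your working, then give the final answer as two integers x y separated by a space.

1015 52

[19; 1,1,12,1,1,38] for √381; ℓ=6 ⇒ convergent index 5
i=0: a=19 ⇒ p=19, q=1
i=1: a=1 ⇒ p=20, q=1
…
i=3: a=12 ⇒ p=488, q=25
i=4: a=1 ⇒ p=527, q=27
i=5: a=1 ⇒ p=1015, q=52
→ (1015, 52).  Check: 1015²=1030225, 381·52²=1030224, difference 1.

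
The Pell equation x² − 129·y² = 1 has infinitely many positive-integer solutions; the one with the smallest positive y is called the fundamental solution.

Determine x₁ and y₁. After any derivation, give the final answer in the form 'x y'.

16855 1484

√129 → a₀=11, period (2,1,3,1,6,1,3,1,2,22); ℓ=10 even so k=9
step 0: (11, 1)  from 11·(1,0) + (0,1)
…
step 2: (34, 3)  from 1·(23,2) + (11,1)
step 3: (125, 11)  from 3·(34,3) + (23,2)
step 4: (159, 14)  from 1·(125,11) + (34,3)
step 5: (1079, 95)  from 6·(159,14) + (125,11)
…
step 7: (4793, 422)  from 3·(1238,109) + (1079,95)
step 8: (6031, 531)  from 1·(4793,422) + (1238,109)
step 9: (16855, 1484)  from 2·(6031,531) + (4793,422)
→ (16855, 1484).  Check: 16855²=284091025, 129·1484²=284091024, difference 1.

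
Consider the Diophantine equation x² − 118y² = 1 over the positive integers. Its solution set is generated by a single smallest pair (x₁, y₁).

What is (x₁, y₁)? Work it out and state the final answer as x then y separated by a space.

√118 = [10; 1,6,3,2,10,2,3,6,1,20, …], period ℓ=10 (even) → k=9
step 0: (10, 1)  from 10·(1,0) + (0,1)
step 1: (11, 1)  from 1·(10,1) + (1,0)
step 2: (76, 7)  from 6·(11,1) + (10,1)
step 3: (239, 22)  from 3·(76,7) + (11,1)
step 4: (554, 51)  from 2·(239,22) + (76,7)
…
step 8: (264802, 24377)  from 6·(42115,3877) + (12112,1115)
step 9: (306917, 28254)  from 1·(264802,24377) + (42115,3877)
fundamental: x₁=306917, y₁=28254  (since 94198044889 − 118·798288516 = 1)

306917 28254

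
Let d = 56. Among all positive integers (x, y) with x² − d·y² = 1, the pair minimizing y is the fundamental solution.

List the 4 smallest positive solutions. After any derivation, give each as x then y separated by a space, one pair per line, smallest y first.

√56 → a₀=7, period (2,14); ℓ=2 even so k=1
i=0: a=7 ⇒ p=7, q=1
i=1: a=2 ⇒ p=15, q=2
→ (15, 2).  Check: 15²=225, 56·2²=224, difference 1.
n=2: (15,2)∘(15,2) = (15·15+56·2·2, 15·2+2·15) = (449,60)
n=3: (449,60)∘(15,2) = (15·449+56·2·60, 15·60+2·449) = (13455,1798)
n=4: (13455,1798)∘(15,2) = (15·13455+56·2·1798, 15·1798+2·13455) = (403201,53880)

15 2
449 60
13455 1798
403201 53880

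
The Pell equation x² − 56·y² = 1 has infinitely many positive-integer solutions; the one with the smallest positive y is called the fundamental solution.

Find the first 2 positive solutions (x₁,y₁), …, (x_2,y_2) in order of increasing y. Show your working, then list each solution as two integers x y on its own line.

15 2
449 60

d=56: √d = [7; 2,14] (ℓ=2, even), read p_1/q_1
step 0: (7, 1)  from 7·(1,0) + (0,1)
step 1: (15, 2)  from 2·(7,1) + (1,0)
(x₁, y₁) = (15, 2);  15² − 56·2² = 1 ✓
n=2: (15,2)∘(15,2) = (15·15+56·2·2, 15·2+2·15) = (449,60)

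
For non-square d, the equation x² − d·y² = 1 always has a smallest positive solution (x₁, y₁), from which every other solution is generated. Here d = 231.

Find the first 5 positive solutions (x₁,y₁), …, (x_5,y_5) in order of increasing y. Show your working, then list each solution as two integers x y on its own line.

√231 = [15; 5,30, …], period ℓ=2 (even) → k=1
i=0: a=15 ⇒ p=15, q=1
i=1: a=5 ⇒ p=76, q=5
(x₁, y₁) = (76, 5);  76² − 231·5² = 1 ✓
k=2:  x_2 = 76·76+231·5·5 = 11551,  y_2 = 76·5+5·76 = 760
k=3:  x_3 = 76·11551+231·5·760 = 1755676,  y_3 = 76·760+5·11551 = 115515
k=4:  x_4 = 76·1755676+231·5·115515 = 266851201,  y_4 = 76·115515+5·1755676 = 17557520
k=5:  x_5 = 76·266851201+231·5·17557520 = 40559626876,  y_5 = 76·17557520+5·266851201 = 2668627525

76 5
11551 760
1755676 115515
266851201 17557520
40559626876 2668627525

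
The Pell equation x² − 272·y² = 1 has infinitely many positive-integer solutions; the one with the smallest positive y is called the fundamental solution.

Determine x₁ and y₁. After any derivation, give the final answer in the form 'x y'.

33 2

d=272: √d = [16; 2,32] (ℓ=2, even), read p_1/q_1
k=0  a_k=16  p_k/q_k = 16/1
k=1  a_k=2  p_k/q_k = 33/2
fundamental: x₁=33, y₁=2  (since 1089 − 272·4 = 1)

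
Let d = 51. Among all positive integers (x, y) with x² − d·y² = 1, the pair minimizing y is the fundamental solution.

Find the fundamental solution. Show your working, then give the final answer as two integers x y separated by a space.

[7; 7,14] for √51; ℓ=2 ⇒ convergent index 1
k=0  a_k=7  p_k/q_k = 7/1
k=1  a_k=7  p_k/q_k = 50/7
→ (50, 7).  Check: 50²=2500, 51·7²=2499, difference 1.

50 7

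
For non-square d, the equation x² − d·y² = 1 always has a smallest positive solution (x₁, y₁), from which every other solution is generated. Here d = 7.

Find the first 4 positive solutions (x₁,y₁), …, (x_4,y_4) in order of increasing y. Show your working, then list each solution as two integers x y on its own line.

√7 → a₀=2, period (1,1,1,4); ℓ=4 even so k=3
a_0=2:  p_0=2·1+0=2,  q_0=2·0+1=1
a_1=1:  p_1=1·2+1=3,  q_1=1·1+0=1
a_2=1:  p_2=1·3+2=5,  q_2=1·1+1=2
a_3=1:  p_3=1·5+3=8,  q_3=1·2+1=3
→ (8, 3).  Check: 8²=64, 7·3²=63, difference 1.
n=2: (8,3)∘(8,3) = (8·8+7·3·3, 8·3+3·8) = (127,48)
n=3: (127,48)∘(8,3) = (8·127+7·3·48, 8·48+3·127) = (2024,765)
n=4: (2024,765)∘(8,3) = (8·2024+7·3·765, 8·765+3·2024) = (32257,12192)

8 3
127 48
2024 765
32257 12192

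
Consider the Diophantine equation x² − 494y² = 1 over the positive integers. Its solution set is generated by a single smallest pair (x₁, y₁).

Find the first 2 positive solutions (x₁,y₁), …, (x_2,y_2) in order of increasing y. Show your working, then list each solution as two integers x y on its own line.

√494 → a₀=22, period (4,2,2,1,2,1,2,2,4,44); ℓ=10 even so k=9
a_0=22:  p_0=22·1+0=22,  q_0=22·0+1=1
…
a_2=2:  p_2=2·89+22=200,  q_2=2·4+1=9
…
a_4=1:  p_4=1·489+200=689,  q_4=1·22+9=31
a_5=2:  p_5=2·689+489=1867,  q_5=2·31+22=84
a_6=1:  p_6=1·1867+689=2556,  q_6=1·84+31=115
…
a_8=2:  p_8=2·6979+2556=16514,  q_8=2·314+115=743
a_9=4:  p_9=4·16514+6979=73035,  q_9=4·743+314=3286
→ (73035, 3286).  Check: 73035²=5334111225, 494·3286²=5334111224, difference 1.
n=2: (73035,3286)∘(73035,3286) = (73035·73035+494·3286·3286, 73035·3286+3286·73035) = (10668222449,479986020)

73035 3286
10668222449 479986020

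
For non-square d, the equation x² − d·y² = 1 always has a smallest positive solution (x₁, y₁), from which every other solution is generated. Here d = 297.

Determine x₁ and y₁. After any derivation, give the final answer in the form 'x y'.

48599 2820

√297 → a₀=17, period (4,3,1,1,2,1,1,3,4,34); ℓ=10 even so k=9
step 0: (17, 1)  from 17·(1,0) + (0,1)
…
step 2: (224, 13)  from 3·(69,4) + (17,1)
…
step 5: (1327, 77)  from 2·(517,30) + (293,17)
step 6: (1844, 107)  from 1·(1327,77) + (517,30)
step 7: (3171, 184)  from 1·(1844,107) + (1327,77)
step 8: (11357, 659)  from 3·(3171,184) + (1844,107)
step 9: (48599, 2820)  from 4·(11357,659) + (3171,184)
→ (48599, 2820).  Check: 48599²=2361862801, 297·2820²=2361862800, difference 1.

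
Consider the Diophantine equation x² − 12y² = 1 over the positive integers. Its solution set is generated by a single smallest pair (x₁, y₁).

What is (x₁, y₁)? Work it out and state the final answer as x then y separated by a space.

[3; 2,6] for √12; ℓ=2 ⇒ convergent index 1
step 0: (3, 1)  from 3·(1,0) + (0,1)
step 1: (7, 2)  from 2·(3,1) + (1,0)
→ (7, 2).  Check: 7²=49, 12·2²=48, difference 1.

7 2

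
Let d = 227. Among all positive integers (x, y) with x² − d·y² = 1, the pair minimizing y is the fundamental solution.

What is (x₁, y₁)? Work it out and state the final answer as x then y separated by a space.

226 15

d=227: √d = [15; 15,30] (ℓ=2, even), read p_1/q_1
a_0=15:  p_0=15·1+0=15,  q_0=15·0+1=1
a_1=15:  p_1=15·15+1=226,  q_1=15·1+0=15
(x₁, y₁) = (226, 15);  226² − 227·15² = 1 ✓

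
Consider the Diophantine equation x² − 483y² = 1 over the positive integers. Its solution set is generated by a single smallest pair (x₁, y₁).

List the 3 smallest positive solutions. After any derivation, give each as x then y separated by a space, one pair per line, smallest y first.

22 1
967 44
42526 1935

d=483: √d = [21; 1,42] (ℓ=2, even), read p_1/q_1
step 0: (21, 1)  from 21·(1,0) + (0,1)
step 1: (22, 1)  from 1·(21,1) + (1,0)
(x₁, y₁) = (22, 1);  22² − 483·1² = 1 ✓
k=2:  x_2 = 22·22+483·1·1 = 967,  y_2 = 22·1+1·22 = 44
k=3:  x_3 = 22·967+483·1·44 = 42526,  y_3 = 22·44+1·967 = 1935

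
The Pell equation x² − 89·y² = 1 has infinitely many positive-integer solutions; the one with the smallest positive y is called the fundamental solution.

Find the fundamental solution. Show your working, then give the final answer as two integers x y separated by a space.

[9; 2,3,3,2,18] for √89; ℓ=5 ⇒ convergent index 9
i=0: a=9 ⇒ p=9, q=1
…
i=2: a=3 ⇒ p=66, q=7
i=3: a=3 ⇒ p=217, q=23
i=4: a=2 ⇒ p=500, q=53
…
i=8: a=3 ⇒ p=216991, q=23001
i=9: a=2 ⇒ p=500001, q=53000
→ (500001, 53000).  Check: 500001²=250001000001, 89·53000²=250001000000, difference 1.

500001 53000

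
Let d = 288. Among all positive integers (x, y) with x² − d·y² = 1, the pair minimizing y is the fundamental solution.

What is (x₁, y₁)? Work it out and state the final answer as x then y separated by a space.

[16; 1,32] for √288; ℓ=2 ⇒ convergent index 1
a_0=16:  p_0=16·1+0=16,  q_0=16·0+1=1
a_1=1:  p_1=1·16+1=17,  q_1=1·1+0=1
→ (17, 1).  Check: 17²=289, 288·1²=288, difference 1.

17 1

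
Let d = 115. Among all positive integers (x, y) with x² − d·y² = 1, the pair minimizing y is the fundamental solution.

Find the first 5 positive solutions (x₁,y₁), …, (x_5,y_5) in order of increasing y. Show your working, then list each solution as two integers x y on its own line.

[10; 1,2,1,1,1,1,1,2,1,20] for √115; ℓ=10 ⇒ convergent index 9
step 0: (10, 1)  from 10·(1,0) + (0,1)
…
step 2: (32, 3)  from 2·(11,1) + (10,1)
…
step 4: (75, 7)  from 1·(43,4) + (32,3)
step 5: (118, 11)  from 1·(75,7) + (43,4)
step 6: (193, 18)  from 1·(118,11) + (75,7)
step 7: (311, 29)  from 1·(193,18) + (118,11)
step 8: (815, 76)  from 2·(311,29) + (193,18)
step 9: (1126, 105)  from 1·(815,76) + (311,29)
→ (1126, 105).  Check: 1126²=1267876, 115·105²=1267875, difference 1.
k=2:  x_2 = 1126·1126+115·105·105 = 2535751,  y_2 = 1126·105+105·1126 = 236460
k=3:  x_3 = 1126·2535751+115·105·236460 = 5710510126,  y_3 = 1126·236460+105·2535751 = 532507815
k=4:  x_4 = 1126·5710510126+115·105·532507815 = 12860066268001,  y_4 = 1126·532507815+105·5710510126 = 1199207362920
k=5:  x_5 = 1126·12860066268001+115·105·1199207362920 = 28960863525028126,  y_5 = 1126·1199207362920+105·12860066268001 = 2700614448788025

1126 105
2535751 236460
5710510126 532507815
12860066268001 1199207362920
28960863525028126 2700614448788025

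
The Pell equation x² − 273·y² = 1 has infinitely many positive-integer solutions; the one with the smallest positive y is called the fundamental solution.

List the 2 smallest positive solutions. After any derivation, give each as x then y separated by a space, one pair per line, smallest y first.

√273 = [16; 1,1,10,1,1,32, …], period ℓ=6 (even) → k=5
a_0=16:  p_0=16·1+0=16,  q_0=16·0+1=1
…
a_2=1:  p_2=1·17+16=33,  q_2=1·1+1=2
…
a_4=1:  p_4=1·347+33=380,  q_4=1·21+2=23
a_5=1:  p_5=1·380+347=727,  q_5=1·23+21=44
(x₁, y₁) = (727, 44);  727² − 273·44² = 1 ✓
n=2: (727,44)∘(727,44) = (727·727+273·44·44, 727·44+44·727) = (1057057,63976)

727 44
1057057 63976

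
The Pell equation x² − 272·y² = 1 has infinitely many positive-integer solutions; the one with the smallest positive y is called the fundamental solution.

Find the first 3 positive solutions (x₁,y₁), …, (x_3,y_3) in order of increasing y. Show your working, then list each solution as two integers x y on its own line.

33 2
2177 132
143649 8710

√272 → a₀=16, period (2,32); ℓ=2 even so k=1
a_0=16:  p_0=16·1+0=16,  q_0=16·0+1=1
a_1=2:  p_1=2·16+1=33,  q_1=2·1+0=2
(x₁, y₁) = (33, 2);  33² − 272·2² = 1 ✓
k=2:  x_2 = 33·33+272·2·2 = 2177,  y_2 = 33·2+2·33 = 132
k=3:  x_3 = 33·2177+272·2·132 = 143649,  y_3 = 33·132+2·2177 = 8710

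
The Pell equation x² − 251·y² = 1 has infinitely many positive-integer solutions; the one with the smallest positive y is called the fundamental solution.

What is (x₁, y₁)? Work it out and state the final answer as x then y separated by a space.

d=251: √d = [15; 1,5,2,1,2,…,5,1,30] (ℓ=14, even), read p_13/q_13
k=0  a_k=15  p_k/q_k = 15/1
k=1  a_k=1  p_k/q_k = 16/1
…
k=4  a_k=1  p_k/q_k = 301/19
…
k=12  a_k=5  p_k/q_k = 3097857/195535
k=13  a_k=1  p_k/q_k = 3674890/231957
(x₁, y₁) = (3674890, 231957);  3674890² − 251·231957² = 1 ✓

3674890 231957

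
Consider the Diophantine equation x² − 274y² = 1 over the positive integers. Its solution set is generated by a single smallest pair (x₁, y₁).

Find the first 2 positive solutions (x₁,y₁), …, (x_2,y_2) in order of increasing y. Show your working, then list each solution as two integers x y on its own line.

3959299 239190
31352097142801 1894049455620

√274 = [16; 1,1,4,4,1,1,32, …], period ℓ=7 (odd) → k=13
k=0  a_k=16  p_k/q_k = 16/1
…
k=4  a_k=4  p_k/q_k = 629/38
k=5  a_k=1  p_k/q_k = 778/47
k=6  a_k=1  p_k/q_k = 1407/85
k=7  a_k=32  p_k/q_k = 45802/2767
k=8  a_k=1  p_k/q_k = 47209/2852
k=9  a_k=1  p_k/q_k = 93011/5619
…
k=11  a_k=4  p_k/q_k = 1770023/106931
k=12  a_k=1  p_k/q_k = 2189276/132259
k=13  a_k=1  p_k/q_k = 3959299/239190
→ (3959299, 239190).  Check: 3959299²=15676048571401, 274·239190²=15676048571400, difference 1.
(x_2, y_2) = (3959299·3959299 + 274·239190·239190, 3959299·239190 + 239190·3959299) = (31352097142801, 1894049455620)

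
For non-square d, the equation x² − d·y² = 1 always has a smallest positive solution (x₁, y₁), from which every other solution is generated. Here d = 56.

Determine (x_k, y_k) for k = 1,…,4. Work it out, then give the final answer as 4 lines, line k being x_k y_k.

15 2
449 60
13455 1798
403201 53880

d=56: √d = [7; 2,14] (ℓ=2, even), read p_1/q_1
a_0=7:  p_0=7·1+0=7,  q_0=7·0+1=1
a_1=2:  p_1=2·7+1=15,  q_1=2·1+0=2
(x₁, y₁) = (15, 2);  15² − 56·2² = 1 ✓
(15+2√56)^2 = 449 + 60√56
(15+2√56)^3 = 13455 + 1798√56
(15+2√56)^4 = 403201 + 53880√56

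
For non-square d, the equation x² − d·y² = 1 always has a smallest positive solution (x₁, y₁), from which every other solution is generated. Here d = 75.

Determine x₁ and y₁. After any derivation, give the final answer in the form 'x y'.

[8; 1,1,1,16] for √75; ℓ=4 ⇒ convergent index 3
step 0: (8, 1)  from 8·(1,0) + (0,1)
step 1: (9, 1)  from 1·(8,1) + (1,0)
step 2: (17, 2)  from 1·(9,1) + (8,1)
step 3: (26, 3)  from 1·(17,2) + (9,1)
(x₁, y₁) = (26, 3);  26² − 75·3² = 1 ✓

26 3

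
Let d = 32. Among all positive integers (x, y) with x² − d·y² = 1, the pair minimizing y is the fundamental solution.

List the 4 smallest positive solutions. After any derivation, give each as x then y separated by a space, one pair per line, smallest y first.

17 3
577 102
19601 3465
665857 117708

√32 = [5; 1,1,1,10, …], period ℓ=4 (even) → k=3
k=0  a_k=5  p_k/q_k = 5/1
k=1  a_k=1  p_k/q_k = 6/1
k=2  a_k=1  p_k/q_k = 11/2
k=3  a_k=1  p_k/q_k = 17/3
fundamental: x₁=17, y₁=3  (since 289 − 32·9 = 1)
k=2:  x_2 = 17·17+32·3·3 = 577,  y_2 = 17·3+3·17 = 102
k=3:  x_3 = 17·577+32·3·102 = 19601,  y_3 = 17·102+3·577 = 3465
k=4:  x_4 = 17·19601+32·3·3465 = 665857,  y_4 = 17·3465+3·19601 = 117708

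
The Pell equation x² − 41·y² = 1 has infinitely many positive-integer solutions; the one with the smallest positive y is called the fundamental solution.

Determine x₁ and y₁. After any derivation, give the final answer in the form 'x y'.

d=41: √d = [6; 2,2,12] (ℓ=3, odd), read p_5/q_5
i=0: a=6 ⇒ p=6, q=1
i=1: a=2 ⇒ p=13, q=2
…
i=4: a=2 ⇒ p=826, q=129
i=5: a=2 ⇒ p=2049, q=320
(x₁, y₁) = (2049, 320);  2049² − 41·320² = 1 ✓

2049 320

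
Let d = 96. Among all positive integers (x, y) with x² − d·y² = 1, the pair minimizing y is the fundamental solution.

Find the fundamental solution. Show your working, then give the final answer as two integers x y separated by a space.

49 5

√96 → a₀=9, period (1,3,1,18); ℓ=4 even so k=3
k=0  a_k=9  p_k/q_k = 9/1
k=1  a_k=1  p_k/q_k = 10/1
k=2  a_k=3  p_k/q_k = 39/4
k=3  a_k=1  p_k/q_k = 49/5
(x₁, y₁) = (49, 5);  49² − 96·5² = 1 ✓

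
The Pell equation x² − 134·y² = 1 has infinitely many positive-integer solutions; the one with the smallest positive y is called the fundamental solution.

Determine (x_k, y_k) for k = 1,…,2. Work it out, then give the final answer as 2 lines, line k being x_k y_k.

145925 12606
42588211249 3679061100

√134 = [11; 1,1,2,1,3,…,1,1,22, …], period ℓ=14 (even) → k=13
step 0: (11, 1)  from 11·(1,0) + (0,1)
…
step 4: (81, 7)  from 1·(58,5) + (23,2)
step 5: (301, 26)  from 3·(81,7) + (58,5)
step 6: (382, 33)  from 1·(301,26) + (81,7)
…
step 10: (22133, 1912)  from 1·(17630,1523) + (4503,389)
step 11: (61896, 5347)  from 2·(22133,1912) + (17630,1523)
step 12: (84029, 7259)  from 1·(61896,5347) + (22133,1912)
step 13: (145925, 12606)  from 1·(84029,7259) + (61896,5347)
(x₁, y₁) = (145925, 12606);  145925² − 134·12606² = 1 ✓
(x_2, y_2) = (145925·145925 + 134·12606·12606, 145925·12606 + 12606·145925) = (42588211249, 3679061100)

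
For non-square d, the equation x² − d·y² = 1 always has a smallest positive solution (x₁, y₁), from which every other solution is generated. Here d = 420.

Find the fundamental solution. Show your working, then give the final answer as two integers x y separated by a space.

[20; 2,40] for √420; ℓ=2 ⇒ convergent index 1
step 0: (20, 1)  from 20·(1,0) + (0,1)
step 1: (41, 2)  from 2·(20,1) + (1,0)
(x₁, y₁) = (41, 2);  41² − 420·2² = 1 ✓

41 2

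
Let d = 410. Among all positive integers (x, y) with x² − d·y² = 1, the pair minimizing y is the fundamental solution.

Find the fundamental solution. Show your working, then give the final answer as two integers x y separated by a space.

81 4

d=410: √d = [20; 4,40] (ℓ=2, even), read p_1/q_1
i=0: a=20 ⇒ p=20, q=1
i=1: a=4 ⇒ p=81, q=4
→ (81, 4).  Check: 81²=6561, 410·4²=6560, difference 1.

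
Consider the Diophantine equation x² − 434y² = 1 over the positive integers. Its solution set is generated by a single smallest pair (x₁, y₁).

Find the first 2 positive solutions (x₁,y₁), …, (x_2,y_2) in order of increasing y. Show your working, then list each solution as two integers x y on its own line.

125 6
31249 1500

d=434: √d = [20; 1,4,1,40] (ℓ=4, even), read p_3/q_3
a_0=20:  p_0=20·1+0=20,  q_0=20·0+1=1
…
a_2=4:  p_2=4·21+20=104,  q_2=4·1+1=5
a_3=1:  p_3=1·104+21=125,  q_3=1·5+1=6
→ (125, 6).  Check: 125²=15625, 434·6²=15624, difference 1.
(125+6√434)^2 = 31249 + 1500√434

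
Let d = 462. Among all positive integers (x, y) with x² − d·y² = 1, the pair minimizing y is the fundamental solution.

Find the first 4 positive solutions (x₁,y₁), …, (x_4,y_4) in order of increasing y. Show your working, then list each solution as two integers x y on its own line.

d=462: √d = [21; 2,42] (ℓ=2, even), read p_1/q_1
a_0=21:  p_0=21·1+0=21,  q_0=21·0+1=1
a_1=2:  p_1=2·21+1=43,  q_1=2·1+0=2
fundamental: x₁=43, y₁=2  (since 1849 − 462·4 = 1)
k=2:  x_2 = 43·43+462·2·2 = 3697,  y_2 = 43·2+2·43 = 172
k=3:  x_3 = 43·3697+462·2·172 = 317899,  y_3 = 43·172+2·3697 = 14790
k=4:  x_4 = 43·317899+462·2·14790 = 27335617,  y_4 = 43·14790+2·317899 = 1271768

43 2
3697 172
317899 14790
27335617 1271768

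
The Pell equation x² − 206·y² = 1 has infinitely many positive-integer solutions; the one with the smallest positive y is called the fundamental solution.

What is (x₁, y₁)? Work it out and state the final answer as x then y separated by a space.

[14; 2,1,5,14,5,1,2,28] for √206; ℓ=8 ⇒ convergent index 7
step 0: (14, 1)  from 14·(1,0) + (0,1)
step 1: (29, 2)  from 2·(14,1) + (1,0)
step 2: (43, 3)  from 1·(29,2) + (14,1)
step 3: (244, 17)  from 5·(43,3) + (29,2)
…
step 6: (20998, 1463)  from 1·(17539,1222) + (3459,241)
step 7: (59535, 4148)  from 2·(20998,1463) + (17539,1222)
→ (59535, 4148).  Check: 59535²=3544416225, 206·4148²=3544416224, difference 1.

59535 4148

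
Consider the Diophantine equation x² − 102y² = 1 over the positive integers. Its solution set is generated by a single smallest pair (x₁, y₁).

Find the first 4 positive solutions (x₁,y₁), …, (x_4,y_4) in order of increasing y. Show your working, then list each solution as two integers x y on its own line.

[10; 10,20] for √102; ℓ=2 ⇒ convergent index 1
a_0=10:  p_0=10·1+0=10,  q_0=10·0+1=1
a_1=10:  p_1=10·10+1=101,  q_1=10·1+0=10
→ (101, 10).  Check: 101²=10201, 102·10²=10200, difference 1.
n=2: (101,10)∘(101,10) = (101·101+102·10·10, 101·10+10·101) = (20401,2020)
n=3: (20401,2020)∘(101,10) = (101·20401+102·10·2020, 101·2020+10·20401) = (4120901,408030)
n=4: (4120901,408030)∘(101,10) = (101·4120901+102·10·408030, 101·408030+10·4120901) = (832401601,82420040)

101 10
20401 2020
4120901 408030
832401601 82420040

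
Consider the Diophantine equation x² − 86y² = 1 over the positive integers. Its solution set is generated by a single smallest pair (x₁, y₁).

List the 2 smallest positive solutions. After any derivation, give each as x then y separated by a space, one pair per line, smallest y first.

[9; 3,1,1,1,8,1,1,1,3,18] for √86; ℓ=10 ⇒ convergent index 9
step 0: (9, 1)  from 9·(1,0) + (0,1)
step 1: (28, 3)  from 3·(9,1) + (1,0)
step 2: (37, 4)  from 1·(28,3) + (9,1)
…
step 4: (102, 11)  from 1·(65,7) + (37,4)
…
step 6: (983, 106)  from 1·(881,95) + (102,11)
step 7: (1864, 201)  from 1·(983,106) + (881,95)
step 8: (2847, 307)  from 1·(1864,201) + (983,106)
step 9: (10405, 1122)  from 3·(2847,307) + (1864,201)
(x₁, y₁) = (10405, 1122);  10405² − 86·1122² = 1 ✓
n=2: (10405,1122)∘(10405,1122) = (10405·10405+86·1122·1122, 10405·1122+1122·10405) = (216528049,23348820)

10405 1122
216528049 23348820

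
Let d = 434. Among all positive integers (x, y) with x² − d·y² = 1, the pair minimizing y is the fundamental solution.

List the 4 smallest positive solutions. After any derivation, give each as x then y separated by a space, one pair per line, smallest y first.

√434 → a₀=20, period (1,4,1,40); ℓ=4 even so k=3
step 0: (20, 1)  from 20·(1,0) + (0,1)
step 1: (21, 1)  from 1·(20,1) + (1,0)
step 2: (104, 5)  from 4·(21,1) + (20,1)
step 3: (125, 6)  from 1·(104,5) + (21,1)
→ (125, 6).  Check: 125²=15625, 434·6²=15624, difference 1.
n=2: (125,6)∘(125,6) = (125·125+434·6·6, 125·6+6·125) = (31249,1500)
n=3: (31249,1500)∘(125,6) = (125·31249+434·6·1500, 125·1500+6·31249) = (7812125,374994)
n=4: (7812125,374994)∘(125,6) = (125·7812125+434·6·374994, 125·374994+6·7812125) = (1953000001,93747000)

125 6
31249 1500
7812125 374994
1953000001 93747000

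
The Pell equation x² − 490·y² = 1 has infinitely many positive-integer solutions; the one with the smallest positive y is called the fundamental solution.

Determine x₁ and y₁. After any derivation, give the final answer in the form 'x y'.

[22; 7,2,1,4,4,4,1,2,7,44] for √490; ℓ=10 ⇒ convergent index 9
step 0: (22, 1)  from 22·(1,0) + (0,1)
step 1: (155, 7)  from 7·(22,1) + (1,0)
…
step 5: (9607, 434)  from 4·(2280,103) + (487,22)
…
step 7: (50315, 2273)  from 1·(40708,1839) + (9607,434)
step 8: (141338, 6385)  from 2·(50315,2273) + (40708,1839)
step 9: (1039681, 46968)  from 7·(141338,6385) + (50315,2273)
→ (1039681, 46968).  Check: 1039681²=1080936581761, 490·46968²=1080936581760, difference 1.

1039681 46968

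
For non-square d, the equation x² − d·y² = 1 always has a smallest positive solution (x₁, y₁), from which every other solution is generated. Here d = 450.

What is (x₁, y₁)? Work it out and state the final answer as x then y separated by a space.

d=450: √d = [21; 4,1,2,4,2,1,4,42] (ℓ=8, even), read p_7/q_7
step 0: (21, 1)  from 21·(1,0) + (0,1)
step 1: (85, 4)  from 4·(21,1) + (1,0)
step 2: (106, 5)  from 1·(85,4) + (21,1)
…
step 5: (2885, 136)  from 2·(1294,61) + (297,14)
step 6: (4179, 197)  from 1·(2885,136) + (1294,61)
step 7: (19601, 924)  from 4·(4179,197) + (2885,136)
(x₁, y₁) = (19601, 924);  19601² − 450·924² = 1 ✓

19601 924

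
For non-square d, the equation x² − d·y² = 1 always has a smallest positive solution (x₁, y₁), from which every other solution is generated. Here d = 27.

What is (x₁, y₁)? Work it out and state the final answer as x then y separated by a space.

√27 = [5; 5,10, …], period ℓ=2 (even) → k=1
a_0=5:  p_0=5·1+0=5,  q_0=5·0+1=1
a_1=5:  p_1=5·5+1=26,  q_1=5·1+0=5
(x₁, y₁) = (26, 5);  26² − 27·5² = 1 ✓

26 5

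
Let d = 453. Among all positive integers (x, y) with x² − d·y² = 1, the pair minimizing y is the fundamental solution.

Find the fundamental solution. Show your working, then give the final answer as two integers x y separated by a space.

1653751 77700

[21; 3,1,1,10,14,10,1,1,3,42] for √453; ℓ=10 ⇒ convergent index 9
k=0  a_k=21  p_k/q_k = 21/1
k=1  a_k=3  p_k/q_k = 64/3
…
k=5  a_k=14  p_k/q_k = 22199/1043
…
k=7  a_k=1  p_k/q_k = 245764/11547
k=8  a_k=1  p_k/q_k = 469329/22051
k=9  a_k=3  p_k/q_k = 1653751/77700
(x₁, y₁) = (1653751, 77700);  1653751² − 453·77700² = 1 ✓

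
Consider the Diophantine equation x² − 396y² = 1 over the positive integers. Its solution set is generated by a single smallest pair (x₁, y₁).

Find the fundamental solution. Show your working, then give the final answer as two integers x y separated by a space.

199 10

√396 → a₀=19, period (1,8,1,38); ℓ=4 even so k=3
k=0  a_k=19  p_k/q_k = 19/1
k=1  a_k=1  p_k/q_k = 20/1
k=2  a_k=8  p_k/q_k = 179/9
k=3  a_k=1  p_k/q_k = 199/10
fundamental: x₁=199, y₁=10  (since 39601 − 396·100 = 1)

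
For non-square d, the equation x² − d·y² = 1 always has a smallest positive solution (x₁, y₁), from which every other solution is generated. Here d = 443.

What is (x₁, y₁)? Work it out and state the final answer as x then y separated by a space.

442 21

d=443: √d = [21; 21,42] (ℓ=2, even), read p_1/q_1
i=0: a=21 ⇒ p=21, q=1
i=1: a=21 ⇒ p=442, q=21
(x₁, y₁) = (442, 21);  442² − 443·21² = 1 ✓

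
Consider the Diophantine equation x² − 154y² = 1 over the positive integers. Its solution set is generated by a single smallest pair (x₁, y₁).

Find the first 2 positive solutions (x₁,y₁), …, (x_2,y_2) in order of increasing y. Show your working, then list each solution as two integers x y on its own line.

√154 → a₀=12, period (2,2,3,1,2,1,3,2,2,24); ℓ=10 even so k=9
i=0: a=12 ⇒ p=12, q=1
…
i=3: a=3 ⇒ p=211, q=17
…
i=6: a=1 ⇒ p=1030, q=83
…
i=8: a=2 ⇒ p=8724, q=703
i=9: a=2 ⇒ p=21295, q=1716
(x₁, y₁) = (21295, 1716);  21295² − 154·1716² = 1 ✓
(21295+1716√154)^2 = 906954049 + 73084440√154

21295 1716
906954049 73084440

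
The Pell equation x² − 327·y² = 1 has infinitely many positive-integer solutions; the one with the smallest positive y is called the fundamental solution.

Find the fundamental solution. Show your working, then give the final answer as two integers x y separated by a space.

217 12

[18; 12,36] for √327; ℓ=2 ⇒ convergent index 1
a_0=18:  p_0=18·1+0=18,  q_0=18·0+1=1
a_1=12:  p_1=12·18+1=217,  q_1=12·1+0=12
fundamental: x₁=217, y₁=12  (since 47089 − 327·144 = 1)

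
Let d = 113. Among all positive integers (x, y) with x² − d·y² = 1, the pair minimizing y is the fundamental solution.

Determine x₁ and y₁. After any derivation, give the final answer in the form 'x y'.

1204353 113296

[10; 1,1,1,2,2,1,1,1,20] for √113; ℓ=9 ⇒ convergent index 17
k=0  a_k=10  p_k/q_k = 10/1
…
k=3  a_k=1  p_k/q_k = 32/3
…
k=5  a_k=2  p_k/q_k = 202/19
…
k=7  a_k=1  p_k/q_k = 489/46
k=8  a_k=1  p_k/q_k = 776/73
k=9  a_k=20  p_k/q_k = 16009/1506
…
k=11  a_k=1  p_k/q_k = 32794/3085
…
k=13  a_k=2  p_k/q_k = 131952/12413
…
k=15  a_k=1  p_k/q_k = 445435/41903
k=16  a_k=1  p_k/q_k = 758918/71393
k=17  a_k=1  p_k/q_k = 1204353/113296
fundamental: x₁=1204353, y₁=113296  (since 1450466148609 − 113·12835983616 = 1)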